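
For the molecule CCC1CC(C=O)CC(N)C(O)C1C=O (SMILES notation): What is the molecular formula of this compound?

C11H19NO3

Walk through each heavy atom and fill implicit hydrogens from standard valence (C 4, N 3, O 2, S 2, halogen 1):
  atom 1: C, bond orders sum to 1 (valence 4) → 3 H
  atom 2: C, bond orders sum to 2 (valence 4) → 2 H
  atom 3: C, bond orders sum to 3 (valence 4) → 1 H
  atom 4: C, bond orders sum to 2 (valence 4) → 2 H
  atom 5: C, bond orders sum to 3 (valence 4) → 1 H
  atom 6: C, bond orders sum to 3 (valence 4) → 1 H
  atom 7: O, bond orders sum to 2 (valence 2) → 0 H
  atom 8: C, bond orders sum to 2 (valence 4) → 2 H
  atom 9: C, bond orders sum to 3 (valence 4) → 1 H
  atom 10: N, bond orders sum to 1 (valence 3) → 2 H
  atom 11: C, bond orders sum to 3 (valence 4) → 1 H
  atom 12: O, bond orders sum to 1 (valence 2) → 1 H
  atom 13: C, bond orders sum to 3 (valence 4) → 1 H
  atom 14: C, bond orders sum to 3 (valence 4) → 1 H
  atom 15: O, bond orders sum to 2 (valence 2) → 0 H
Totals → C:11, H:19, N:1, O:3.
In Hill order: C11H19NO3.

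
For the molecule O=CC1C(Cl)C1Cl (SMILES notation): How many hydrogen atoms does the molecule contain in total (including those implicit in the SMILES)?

4

Walk through each heavy atom and fill implicit hydrogens from standard valence (C 4, N 3, O 2, S 2, halogen 1):
  atom 1: O, bond orders sum to 2 (valence 2) → 0 H
  atom 2: C, bond orders sum to 3 (valence 4) → 1 H
  atom 3: C, bond orders sum to 3 (valence 4) → 1 H
  atom 4: C, bond orders sum to 3 (valence 4) → 1 H
  atom 5: Cl (halogen, monovalent) → 0 H
  atom 6: C, bond orders sum to 3 (valence 4) → 1 H
  atom 7: Cl (halogen, monovalent) → 0 H
Total hydrogens: 4.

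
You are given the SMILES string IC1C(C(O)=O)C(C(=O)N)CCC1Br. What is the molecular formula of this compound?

Walk through each heavy atom and fill implicit hydrogens from standard valence (C 4, N 3, O 2, S 2, halogen 1):
  atom 1: I (halogen, monovalent) → 0 H
  atom 2: C, bond orders sum to 3 (valence 4) → 1 H
  atom 3: C, bond orders sum to 3 (valence 4) → 1 H
  atom 4: C, bond orders sum to 4 (valence 4) → 0 H
  atom 5: O, bond orders sum to 1 (valence 2) → 1 H
  atom 6: O, bond orders sum to 2 (valence 2) → 0 H
  atom 7: C, bond orders sum to 3 (valence 4) → 1 H
  atom 8: C, bond orders sum to 4 (valence 4) → 0 H
  atom 9: O, bond orders sum to 2 (valence 2) → 0 H
  atom 10: N, bond orders sum to 1 (valence 3) → 2 H
  atom 11: C, bond orders sum to 2 (valence 4) → 2 H
  atom 12: C, bond orders sum to 2 (valence 4) → 2 H
  atom 13: C, bond orders sum to 3 (valence 4) → 1 H
  atom 14: Br (halogen, monovalent) → 0 H
Totals → C:8, H:11, Br:1, I:1, N:1, O:3.
In Hill order: C8H11BrINO3.

C8H11BrINO3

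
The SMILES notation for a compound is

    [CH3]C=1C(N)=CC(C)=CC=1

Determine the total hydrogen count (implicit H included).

Walk through each heavy atom and fill implicit hydrogens from standard valence (C 4, N 3, O 2, S 2, halogen 1):
  atom 1: C with explicit H count 3
  atom 2: C, bond orders sum to 4 (valence 4) → 0 H
  atom 3: C, bond orders sum to 4 (valence 4) → 0 H
  atom 4: N, bond orders sum to 1 (valence 3) → 2 H
  atom 5: C, bond orders sum to 3 (valence 4) → 1 H
  atom 6: C, bond orders sum to 4 (valence 4) → 0 H
  atom 7: C, bond orders sum to 1 (valence 4) → 3 H
  atom 8: C, bond orders sum to 3 (valence 4) → 1 H
  atom 9: C, bond orders sum to 3 (valence 4) → 1 H
Total hydrogens: 11.

11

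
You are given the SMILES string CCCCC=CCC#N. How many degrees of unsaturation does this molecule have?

3

Degree of unsaturation = (number of rings) + (number of π bonds).
Ring closures in the SMILES: 0.
π bonds: 1 double bond (each 1 DoU), 1 triple bond (each 2 DoU) → 3 DoU from unsaturation.
Total DoU = 0 + 3 = 3.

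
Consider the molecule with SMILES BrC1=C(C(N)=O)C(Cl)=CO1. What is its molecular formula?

C5H3BrClNO2

Walk through each heavy atom and fill implicit hydrogens from standard valence (C 4, N 3, O 2, S 2, halogen 1):
  atom 1: Br (halogen, monovalent) → 0 H
  atom 2: C, bond orders sum to 4 (valence 4) → 0 H
  atom 3: C, bond orders sum to 4 (valence 4) → 0 H
  atom 4: C, bond orders sum to 4 (valence 4) → 0 H
  atom 5: N, bond orders sum to 1 (valence 3) → 2 H
  atom 6: O, bond orders sum to 2 (valence 2) → 0 H
  atom 7: C, bond orders sum to 4 (valence 4) → 0 H
  atom 8: Cl (halogen, monovalent) → 0 H
  atom 9: C, bond orders sum to 3 (valence 4) → 1 H
  atom 10: O, bond orders sum to 2 (valence 2) → 0 H
Totals → C:5, H:3, Br:1, Cl:1, N:1, O:2.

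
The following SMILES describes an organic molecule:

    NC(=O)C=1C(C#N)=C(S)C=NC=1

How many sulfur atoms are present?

1

Scan the SMILES for S atoms (remember two-letter symbols like Cl and Br are single atoms).
Sulfur count: 1.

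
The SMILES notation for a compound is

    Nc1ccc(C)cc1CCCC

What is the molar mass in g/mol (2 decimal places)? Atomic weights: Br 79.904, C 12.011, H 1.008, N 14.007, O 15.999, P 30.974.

First, the molecular formula is C11H17N (counting implicit H from valence).
  C: 11 × 12.011 = 132.121
  H: 17 × 1.008 = 17.136
  N: 1 × 14.007 = 14.007
Sum: 11×12.011 + 17×1.008 + 1×14.007 = 163.264 → 163.26 g/mol.

163.26 g/mol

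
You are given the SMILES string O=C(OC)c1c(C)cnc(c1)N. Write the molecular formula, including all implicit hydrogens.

Walk through each heavy atom and fill implicit hydrogens from standard valence (C 4, N 3, O 2, S 2, halogen 1); for lowercase aromatic atoms, an aromatic c carries 1 H when it has two neighbours and 0 H with three, and aromatic n carries 0 H:
  atom 1: O, bond orders sum to 2 (valence 2) → 0 H
  atom 2: C, bond orders sum to 4 (valence 4) → 0 H
  atom 3: O, bond orders sum to 2 (valence 2) → 0 H
  atom 4: C, bond orders sum to 1 (valence 4) → 3 H
  atom 5: aromatic c, 3 neighbours → 0 H
  atom 6: aromatic c, 3 neighbours → 0 H
  atom 7: C, bond orders sum to 1 (valence 4) → 3 H
  atom 8: aromatic c, 2 neighbours → 1 H
  atom 9: aromatic n, 2 neighbours → 0 H
  atom 10: aromatic c, 3 neighbours → 0 H
  atom 11: aromatic c, 2 neighbours → 1 H
  atom 12: N, bond orders sum to 1 (valence 3) → 2 H
Totals → C:8, H:10, N:2, O:2.

C8H10N2O2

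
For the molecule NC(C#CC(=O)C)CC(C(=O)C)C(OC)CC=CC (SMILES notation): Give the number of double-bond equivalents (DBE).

5

Degree of unsaturation = (number of rings) + (number of π bonds).
Ring closures in the SMILES: 0.
π bonds: 3 double bonds (each 1 DoU), 1 triple bond (each 2 DoU) → 5 DoU from unsaturation.
Total DoU = 0 + 5 = 5.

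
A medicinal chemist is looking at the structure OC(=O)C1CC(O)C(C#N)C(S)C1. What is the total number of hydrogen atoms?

11

Walk through each heavy atom and fill implicit hydrogens from standard valence (C 4, N 3, O 2, S 2, halogen 1):
  atom 1: O, bond orders sum to 1 (valence 2) → 1 H
  atom 2: C, bond orders sum to 4 (valence 4) → 0 H
  atom 3: O, bond orders sum to 2 (valence 2) → 0 H
  atom 4: C, bond orders sum to 3 (valence 4) → 1 H
  atom 5: C, bond orders sum to 2 (valence 4) → 2 H
  atom 6: C, bond orders sum to 3 (valence 4) → 1 H
  atom 7: O, bond orders sum to 1 (valence 2) → 1 H
  atom 8: C, bond orders sum to 3 (valence 4) → 1 H
  atom 9: C, bond orders sum to 4 (valence 4) → 0 H
  atom 10: N, bond orders sum to 3 (valence 3) → 0 H
  atom 11: C, bond orders sum to 3 (valence 4) → 1 H
  atom 12: S, bond orders sum to 1 (valence 2) → 1 H
  atom 13: C, bond orders sum to 2 (valence 4) → 2 H
Total hydrogens: 11.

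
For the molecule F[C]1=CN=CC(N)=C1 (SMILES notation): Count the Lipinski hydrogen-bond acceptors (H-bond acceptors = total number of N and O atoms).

N atoms: 2; O atoms: 0.
Lipinski HBA = 2 + 0 = 2.

2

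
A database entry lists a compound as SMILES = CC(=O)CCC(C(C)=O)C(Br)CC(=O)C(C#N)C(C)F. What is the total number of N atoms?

1

Scan the SMILES for N atoms (remember two-letter symbols like Cl and Br are single atoms).
Nitrogen count: 1.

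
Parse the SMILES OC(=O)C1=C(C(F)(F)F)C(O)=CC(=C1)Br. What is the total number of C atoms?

8

Count every carbon token in the SMILES (each C, including those in ring-closure positions and inside branches).
Carbon count: 8.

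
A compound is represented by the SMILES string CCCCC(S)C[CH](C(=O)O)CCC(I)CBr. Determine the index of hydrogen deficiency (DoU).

Degree of unsaturation = (number of rings) + (number of π bonds).
Ring closures in the SMILES: 0.
π bonds: 1 double bond (each 1 DoU) → 1 DoU from unsaturation.
Total DoU = 0 + 1 = 1.

1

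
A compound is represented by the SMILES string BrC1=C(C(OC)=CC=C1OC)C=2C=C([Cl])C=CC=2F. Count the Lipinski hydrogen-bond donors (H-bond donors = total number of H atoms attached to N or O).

Donors: find every N or O and count the H atoms it carries.
  atom 5 (O): bond orders sum to 2 → 0 H
  atom 10 (O): bond orders sum to 2 → 0 H
Lipinski HBD = 0.

0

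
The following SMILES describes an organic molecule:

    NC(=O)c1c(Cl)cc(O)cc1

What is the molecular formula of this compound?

Walk through each heavy atom and fill implicit hydrogens from standard valence (C 4, N 3, O 2, S 2, halogen 1); for lowercase aromatic atoms, an aromatic c carries 1 H when it has two neighbours and 0 H with three, and aromatic n carries 0 H:
  atom 1: N, bond orders sum to 1 (valence 3) → 2 H
  atom 2: C, bond orders sum to 4 (valence 4) → 0 H
  atom 3: O, bond orders sum to 2 (valence 2) → 0 H
  atom 4: aromatic c, 3 neighbours → 0 H
  atom 5: aromatic c, 3 neighbours → 0 H
  atom 6: Cl (halogen, monovalent) → 0 H
  atom 7: aromatic c, 2 neighbours → 1 H
  atom 8: aromatic c, 3 neighbours → 0 H
  atom 9: O, bond orders sum to 1 (valence 2) → 1 H
  atom 10: aromatic c, 2 neighbours → 1 H
  atom 11: aromatic c, 2 neighbours → 1 H
Totals → C:7, H:6, Cl:1, N:1, O:2.
In Hill order: C7H6ClNO2.

C7H6ClNO2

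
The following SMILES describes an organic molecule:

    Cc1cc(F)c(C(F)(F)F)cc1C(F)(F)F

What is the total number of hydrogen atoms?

5

Walk through each heavy atom and fill implicit hydrogens from standard valence (C 4, N 3, O 2, S 2, halogen 1); for lowercase aromatic atoms, an aromatic c carries 1 H when it has two neighbours and 0 H with three, and aromatic n carries 0 H:
  atom 1: C, bond orders sum to 1 (valence 4) → 3 H
  atom 2: aromatic c, 3 neighbours → 0 H
  atom 3: aromatic c, 2 neighbours → 1 H
  atom 4: aromatic c, 3 neighbours → 0 H
  atom 5: F (halogen, monovalent) → 0 H
  atom 6: aromatic c, 3 neighbours → 0 H
  atom 7: C, bond orders sum to 4 (valence 4) → 0 H
  atom 8: F (halogen, monovalent) → 0 H
  atom 9: F (halogen, monovalent) → 0 H
  atom 10: F (halogen, monovalent) → 0 H
  atom 11: aromatic c, 2 neighbours → 1 H
  atom 12: aromatic c, 3 neighbours → 0 H
  atom 13: C, bond orders sum to 4 (valence 4) → 0 H
  atom 14: F (halogen, monovalent) → 0 H
  atom 15: F (halogen, monovalent) → 0 H
  atom 16: F (halogen, monovalent) → 0 H
Total hydrogens: 5.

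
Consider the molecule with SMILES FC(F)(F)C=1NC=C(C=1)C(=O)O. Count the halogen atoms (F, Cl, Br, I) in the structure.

3

Halogen atoms appear at heavy-atom positions 1, 3, 4 (3×F).
Other groups present: 1 carboxylic acid.
Halogen count: 3.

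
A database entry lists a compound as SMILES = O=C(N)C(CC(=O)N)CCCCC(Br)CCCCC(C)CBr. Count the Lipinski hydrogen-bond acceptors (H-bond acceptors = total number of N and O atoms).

N atoms: 2; O atoms: 2.
Lipinski HBA = 2 + 2 = 4.

4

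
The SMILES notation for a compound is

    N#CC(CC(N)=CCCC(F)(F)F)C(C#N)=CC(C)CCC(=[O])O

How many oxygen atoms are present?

Scan the SMILES for O atoms (remember two-letter symbols like Cl and Br are single atoms).
Oxygen count: 2.

2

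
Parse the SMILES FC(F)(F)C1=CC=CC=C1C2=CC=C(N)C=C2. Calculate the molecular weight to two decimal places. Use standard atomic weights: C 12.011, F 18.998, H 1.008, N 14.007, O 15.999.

First, the molecular formula is C13H10F3N (counting implicit H from valence).
  C: 13 × 12.011 = 156.143
  F: 3 × 18.998 = 56.994
  H: 10 × 1.008 = 10.080
  N: 1 × 14.007 = 14.007
Sum: 13×12.011 + 3×18.998 + 10×1.008 + 1×14.007 = 237.224 → 237.22 g/mol.

237.22 g/mol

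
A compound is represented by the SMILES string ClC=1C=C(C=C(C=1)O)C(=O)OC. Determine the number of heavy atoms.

Every atom symbol written in the SMILES (organic subset) is one heavy atom; implicit H are not written.
Heavy atoms by element → C:8, Cl:1, O:3.
Total: 12.

12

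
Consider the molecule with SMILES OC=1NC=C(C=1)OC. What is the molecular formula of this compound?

C5H7NO2

Walk through each heavy atom and fill implicit hydrogens from standard valence (C 4, N 3, O 2, S 2, halogen 1):
  atom 1: O, bond orders sum to 1 (valence 2) → 1 H
  atom 2: C, bond orders sum to 4 (valence 4) → 0 H
  atom 3: N, bond orders sum to 2 (valence 3) → 1 H
  atom 4: C, bond orders sum to 3 (valence 4) → 1 H
  atom 5: C, bond orders sum to 4 (valence 4) → 0 H
  atom 6: C, bond orders sum to 3 (valence 4) → 1 H
  atom 7: O, bond orders sum to 2 (valence 2) → 0 H
  atom 8: C, bond orders sum to 1 (valence 4) → 3 H
Totals → C:5, H:7, N:1, O:2.
In Hill order: C5H7NO2.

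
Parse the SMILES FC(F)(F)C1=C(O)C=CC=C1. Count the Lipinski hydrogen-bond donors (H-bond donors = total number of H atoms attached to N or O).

1

Donors: find every N or O and count the H atoms it carries.
  atom 7 (O): bond orders sum to 1 → 1 H
Lipinski HBD = 1.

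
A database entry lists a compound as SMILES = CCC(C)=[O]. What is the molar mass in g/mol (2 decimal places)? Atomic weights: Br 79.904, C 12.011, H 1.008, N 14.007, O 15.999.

First, the molecular formula is C4H8O (counting implicit H from valence).
  C: 4 × 12.011 = 48.044
  H: 8 × 1.008 = 8.064
  O: 1 × 15.999 = 15.999
Sum: 4×12.011 + 8×1.008 + 1×15.999 = 72.107 → 72.11 g/mol.

72.11 g/mol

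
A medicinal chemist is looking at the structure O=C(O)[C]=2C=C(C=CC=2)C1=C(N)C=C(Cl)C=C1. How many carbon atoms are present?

13

Count every carbon token in the SMILES (each C, including those in ring-closure positions and inside branches).
Carbon count: 13.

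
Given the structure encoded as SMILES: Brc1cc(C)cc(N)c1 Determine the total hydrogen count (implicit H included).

Walk through each heavy atom and fill implicit hydrogens from standard valence (C 4, N 3, O 2, S 2, halogen 1); for lowercase aromatic atoms, an aromatic c carries 1 H when it has two neighbours and 0 H with three, and aromatic n carries 0 H:
  atom 1: Br (halogen, monovalent) → 0 H
  atom 2: aromatic c, 3 neighbours → 0 H
  atom 3: aromatic c, 2 neighbours → 1 H
  atom 4: aromatic c, 3 neighbours → 0 H
  atom 5: C, bond orders sum to 1 (valence 4) → 3 H
  atom 6: aromatic c, 2 neighbours → 1 H
  atom 7: aromatic c, 3 neighbours → 0 H
  atom 8: N, bond orders sum to 1 (valence 3) → 2 H
  atom 9: aromatic c, 2 neighbours → 1 H
Total hydrogens: 8.

8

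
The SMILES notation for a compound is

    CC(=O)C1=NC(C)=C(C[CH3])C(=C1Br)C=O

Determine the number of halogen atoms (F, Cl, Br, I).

1

Halogen atoms appear at heavy-atom position 13 (1×Br).
Other groups present: 1 aldehyde, 1 ketone.
Halogen count: 1.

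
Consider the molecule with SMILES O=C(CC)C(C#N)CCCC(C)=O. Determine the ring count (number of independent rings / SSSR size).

In SMILES, each pair of matching ring-closure digits denotes one ring-closing bond; the number of such bonds equals the number of independent rings.
Ring-closure bonds here: 0.

0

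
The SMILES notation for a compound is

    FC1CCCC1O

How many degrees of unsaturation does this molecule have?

Molecular formula: C5H9FO.
DoU = (2C + 2 + N − H − X) / 2, where X is the halogen count and O/S are ignored.
    = (2·5 + 2 + 0 − 9 − 1) / 2 = 2 / 2 = 1.

1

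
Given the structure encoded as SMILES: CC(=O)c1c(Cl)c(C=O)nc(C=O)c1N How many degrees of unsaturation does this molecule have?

7

Molecular formula: C9H7ClN2O3.
DoU = (2C + 2 + N − H − X) / 2, where X is the halogen count and O/S are ignored.
    = (2·9 + 2 + 2 − 7 − 1) / 2 = 14 / 2 = 7.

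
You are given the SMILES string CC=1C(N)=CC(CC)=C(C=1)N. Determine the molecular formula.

C9H14N2

Walk through each heavy atom and fill implicit hydrogens from standard valence (C 4, N 3, O 2, S 2, halogen 1):
  atom 1: C, bond orders sum to 1 (valence 4) → 3 H
  atom 2: C, bond orders sum to 4 (valence 4) → 0 H
  atom 3: C, bond orders sum to 4 (valence 4) → 0 H
  atom 4: N, bond orders sum to 1 (valence 3) → 2 H
  atom 5: C, bond orders sum to 3 (valence 4) → 1 H
  atom 6: C, bond orders sum to 4 (valence 4) → 0 H
  atom 7: C, bond orders sum to 2 (valence 4) → 2 H
  atom 8: C, bond orders sum to 1 (valence 4) → 3 H
  atom 9: C, bond orders sum to 4 (valence 4) → 0 H
  atom 10: C, bond orders sum to 3 (valence 4) → 1 H
  atom 11: N, bond orders sum to 1 (valence 3) → 2 H
Totals → C:9, H:14, N:2.
In Hill order: C9H14N2.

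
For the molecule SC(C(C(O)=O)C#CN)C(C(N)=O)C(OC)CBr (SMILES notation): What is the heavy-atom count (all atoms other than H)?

Every atom symbol written in the SMILES (organic subset) is one heavy atom; implicit H are not written.
Heavy atoms by element → Br:1, C:10, N:2, O:4, S:1.
Total: 18.

18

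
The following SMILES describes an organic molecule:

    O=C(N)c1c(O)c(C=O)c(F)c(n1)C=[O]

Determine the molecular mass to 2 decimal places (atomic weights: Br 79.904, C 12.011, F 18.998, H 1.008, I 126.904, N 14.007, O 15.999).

First, the molecular formula is C8H5FN2O4 (counting implicit H from valence).
  C: 8 × 12.011 = 96.088
  F: 1 × 18.998 = 18.998
  H: 5 × 1.008 = 5.040
  N: 2 × 14.007 = 28.014
  O: 4 × 15.999 = 63.996
Sum: 8×12.011 + 1×18.998 + 5×1.008 + 2×14.007 + 4×15.999 = 212.136 → 212.14 g/mol.

212.14 g/mol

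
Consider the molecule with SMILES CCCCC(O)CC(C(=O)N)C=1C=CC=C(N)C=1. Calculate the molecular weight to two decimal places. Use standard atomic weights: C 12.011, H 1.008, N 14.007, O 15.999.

First, the molecular formula is C14H22N2O2 (counting implicit H from valence).
  C: 14 × 12.011 = 168.154
  H: 22 × 1.008 = 22.176
  N: 2 × 14.007 = 28.014
  O: 2 × 15.999 = 31.998
Sum: 14×12.011 + 22×1.008 + 2×14.007 + 2×15.999 = 250.342 → 250.34 g/mol.

250.34 g/mol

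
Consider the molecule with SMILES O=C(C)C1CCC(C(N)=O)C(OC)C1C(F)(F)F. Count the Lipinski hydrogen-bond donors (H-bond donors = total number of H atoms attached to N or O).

2

Donors: find every N or O and count the H atoms it carries.
  atom 1 (O): bond orders sum to 2 → 0 H
  atom 9 (N): bond orders sum to 1 → 2 H
  atom 10 (O): bond orders sum to 2 → 0 H
  atom 12 (O): bond orders sum to 2 → 0 H
Lipinski HBD = 2.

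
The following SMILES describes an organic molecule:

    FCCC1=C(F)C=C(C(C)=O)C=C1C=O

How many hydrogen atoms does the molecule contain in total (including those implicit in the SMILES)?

Walk through each heavy atom and fill implicit hydrogens from standard valence (C 4, N 3, O 2, S 2, halogen 1):
  atom 1: F (halogen, monovalent) → 0 H
  atom 2: C, bond orders sum to 2 (valence 4) → 2 H
  atom 3: C, bond orders sum to 2 (valence 4) → 2 H
  atom 4: C, bond orders sum to 4 (valence 4) → 0 H
  atom 5: C, bond orders sum to 4 (valence 4) → 0 H
  atom 6: F (halogen, monovalent) → 0 H
  atom 7: C, bond orders sum to 3 (valence 4) → 1 H
  atom 8: C, bond orders sum to 4 (valence 4) → 0 H
  atom 9: C, bond orders sum to 4 (valence 4) → 0 H
  atom 10: C, bond orders sum to 1 (valence 4) → 3 H
  atom 11: O, bond orders sum to 2 (valence 2) → 0 H
  atom 12: C, bond orders sum to 3 (valence 4) → 1 H
  atom 13: C, bond orders sum to 4 (valence 4) → 0 H
  atom 14: C, bond orders sum to 3 (valence 4) → 1 H
  atom 15: O, bond orders sum to 2 (valence 2) → 0 H
Total hydrogens: 10.

10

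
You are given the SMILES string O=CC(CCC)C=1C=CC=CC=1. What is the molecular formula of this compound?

Walk through each heavy atom and fill implicit hydrogens from standard valence (C 4, N 3, O 2, S 2, halogen 1):
  atom 1: O, bond orders sum to 2 (valence 2) → 0 H
  atom 2: C, bond orders sum to 3 (valence 4) → 1 H
  atom 3: C, bond orders sum to 3 (valence 4) → 1 H
  atom 4: C, bond orders sum to 2 (valence 4) → 2 H
  atom 5: C, bond orders sum to 2 (valence 4) → 2 H
  atom 6: C, bond orders sum to 1 (valence 4) → 3 H
  atom 7: C, bond orders sum to 4 (valence 4) → 0 H
  atom 8: C, bond orders sum to 3 (valence 4) → 1 H
  atom 9: C, bond orders sum to 3 (valence 4) → 1 H
  atom 10: C, bond orders sum to 3 (valence 4) → 1 H
  atom 11: C, bond orders sum to 3 (valence 4) → 1 H
  atom 12: C, bond orders sum to 3 (valence 4) → 1 H
Totals → C:11, H:14, O:1.

C11H14O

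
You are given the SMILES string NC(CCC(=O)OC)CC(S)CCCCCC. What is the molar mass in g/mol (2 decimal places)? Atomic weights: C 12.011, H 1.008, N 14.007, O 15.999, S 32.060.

261.42 g/mol

First, the molecular formula is C13H27NO2S (counting implicit H from valence).
  C: 13 × 12.011 = 156.143
  H: 27 × 1.008 = 27.216
  N: 1 × 14.007 = 14.007
  O: 2 × 15.999 = 31.998
  S: 1 × 32.060 = 32.060
Sum: 13×12.011 + 27×1.008 + 1×14.007 + 2×15.999 + 1×32.060 = 261.424 → 261.42 g/mol.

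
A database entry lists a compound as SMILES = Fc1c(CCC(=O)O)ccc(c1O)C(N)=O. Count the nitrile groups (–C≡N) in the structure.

Scan the SMILES for the nitrile motif — none present.
Groups that are present: 1 amide, 1 carboxylic acid, 1 hydroxyl.

0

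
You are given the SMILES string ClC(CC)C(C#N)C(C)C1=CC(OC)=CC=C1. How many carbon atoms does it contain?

14

Count every carbon token in the SMILES (each C, including those in ring-closure positions and inside branches).
Carbon count: 14.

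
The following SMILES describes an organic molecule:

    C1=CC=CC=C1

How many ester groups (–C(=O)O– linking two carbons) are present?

0

Scan the SMILES for the ester motif — none present.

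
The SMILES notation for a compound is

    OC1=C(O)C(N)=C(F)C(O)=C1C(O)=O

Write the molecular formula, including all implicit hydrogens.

C7H6FNO5

Walk through each heavy atom and fill implicit hydrogens from standard valence (C 4, N 3, O 2, S 2, halogen 1):
  atom 1: O, bond orders sum to 1 (valence 2) → 1 H
  atom 2: C, bond orders sum to 4 (valence 4) → 0 H
  atom 3: C, bond orders sum to 4 (valence 4) → 0 H
  atom 4: O, bond orders sum to 1 (valence 2) → 1 H
  atom 5: C, bond orders sum to 4 (valence 4) → 0 H
  atom 6: N, bond orders sum to 1 (valence 3) → 2 H
  atom 7: C, bond orders sum to 4 (valence 4) → 0 H
  atom 8: F (halogen, monovalent) → 0 H
  atom 9: C, bond orders sum to 4 (valence 4) → 0 H
  atom 10: O, bond orders sum to 1 (valence 2) → 1 H
  atom 11: C, bond orders sum to 4 (valence 4) → 0 H
  atom 12: C, bond orders sum to 4 (valence 4) → 0 H
  atom 13: O, bond orders sum to 1 (valence 2) → 1 H
  atom 14: O, bond orders sum to 2 (valence 2) → 0 H
Totals → C:7, H:6, F:1, N:1, O:5.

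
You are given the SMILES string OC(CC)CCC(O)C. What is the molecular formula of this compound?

C7H16O2

Walk through each heavy atom and fill implicit hydrogens from standard valence (C 4, N 3, O 2, S 2, halogen 1):
  atom 1: O, bond orders sum to 1 (valence 2) → 1 H
  atom 2: C, bond orders sum to 3 (valence 4) → 1 H
  atom 3: C, bond orders sum to 2 (valence 4) → 2 H
  atom 4: C, bond orders sum to 1 (valence 4) → 3 H
  atom 5: C, bond orders sum to 2 (valence 4) → 2 H
  atom 6: C, bond orders sum to 2 (valence 4) → 2 H
  atom 7: C, bond orders sum to 3 (valence 4) → 1 H
  atom 8: O, bond orders sum to 1 (valence 2) → 1 H
  atom 9: C, bond orders sum to 1 (valence 4) → 3 H
Totals → C:7, H:16, O:2.
In Hill order: C7H16O2.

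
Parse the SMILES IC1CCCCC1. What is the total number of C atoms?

6

Count every carbon token in the SMILES (each C, including those in ring-closure positions and inside branches).
Carbon count: 6.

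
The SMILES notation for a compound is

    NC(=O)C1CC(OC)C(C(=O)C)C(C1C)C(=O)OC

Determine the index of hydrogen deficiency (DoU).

4

Degree of unsaturation = (number of rings) + (number of π bonds).
Ring closures in the SMILES: 1.
π bonds: 3 double bonds (each 1 DoU) → 3 DoU from unsaturation.
Total DoU = 1 + 3 = 4.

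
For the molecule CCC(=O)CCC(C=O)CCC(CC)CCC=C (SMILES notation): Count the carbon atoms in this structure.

Count every carbon token in the SMILES (each C, including those in ring-closure positions and inside branches).
Carbon count: 16.

16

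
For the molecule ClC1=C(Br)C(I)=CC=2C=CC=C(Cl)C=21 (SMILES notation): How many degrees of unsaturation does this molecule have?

Degree of unsaturation = (number of rings) + (number of π bonds).
Ring closures in the SMILES: 2.
π bonds: 5 double bonds (each 1 DoU) → 5 DoU from unsaturation.
Total DoU = 2 + 5 = 7.

7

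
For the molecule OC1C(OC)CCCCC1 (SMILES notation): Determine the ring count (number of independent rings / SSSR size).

In SMILES, each pair of matching ring-closure digits denotes one ring-closing bond; the number of such bonds equals the number of independent rings.
Ring-closure bonds here: 1.

1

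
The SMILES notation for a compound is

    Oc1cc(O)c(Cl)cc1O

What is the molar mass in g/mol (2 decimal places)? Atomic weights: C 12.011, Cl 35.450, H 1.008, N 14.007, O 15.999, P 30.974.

160.55 g/mol

First, the molecular formula is C6H5ClO3 (counting implicit H from valence).
  C: 6 × 12.011 = 72.066
  Cl: 1 × 35.450 = 35.450
  H: 5 × 1.008 = 5.040
  O: 3 × 15.999 = 47.997
Sum: 6×12.011 + 1×35.450 + 5×1.008 + 3×15.999 = 160.553 → 160.55 g/mol.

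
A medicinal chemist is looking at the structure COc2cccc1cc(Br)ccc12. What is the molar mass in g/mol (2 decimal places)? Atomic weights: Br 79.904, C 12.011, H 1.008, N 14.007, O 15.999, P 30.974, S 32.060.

237.10 g/mol

First, the molecular formula is C11H9BrO (counting implicit H from valence).
  Br: 1 × 79.904 = 79.904
  C: 11 × 12.011 = 132.121
  H: 9 × 1.008 = 9.072
  O: 1 × 15.999 = 15.999
Sum: 1×79.904 + 11×12.011 + 9×1.008 + 1×15.999 = 237.096 → 237.10 g/mol.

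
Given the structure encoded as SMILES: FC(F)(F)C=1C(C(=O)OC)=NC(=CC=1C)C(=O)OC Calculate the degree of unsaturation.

Degree of unsaturation = (number of rings) + (number of π bonds).
Ring closures in the SMILES: 1.
π bonds: 5 double bonds (each 1 DoU) → 5 DoU from unsaturation.
Total DoU = 1 + 5 = 6.

6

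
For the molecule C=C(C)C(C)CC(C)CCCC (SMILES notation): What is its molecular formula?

C12H24

Walk through each heavy atom and fill implicit hydrogens from standard valence (C 4, N 3, O 2, S 2, halogen 1):
  atom 1: C, bond orders sum to 2 (valence 4) → 2 H
  atom 2: C, bond orders sum to 4 (valence 4) → 0 H
  atom 3: C, bond orders sum to 1 (valence 4) → 3 H
  atom 4: C, bond orders sum to 3 (valence 4) → 1 H
  atom 5: C, bond orders sum to 1 (valence 4) → 3 H
  atom 6: C, bond orders sum to 2 (valence 4) → 2 H
  atom 7: C, bond orders sum to 3 (valence 4) → 1 H
  atom 8: C, bond orders sum to 1 (valence 4) → 3 H
  atom 9: C, bond orders sum to 2 (valence 4) → 2 H
  atom 10: C, bond orders sum to 2 (valence 4) → 2 H
  atom 11: C, bond orders sum to 2 (valence 4) → 2 H
  atom 12: C, bond orders sum to 1 (valence 4) → 3 H
Totals → C:12, H:24.
In Hill order: C12H24.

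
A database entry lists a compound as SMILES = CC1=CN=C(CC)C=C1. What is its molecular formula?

Walk through each heavy atom and fill implicit hydrogens from standard valence (C 4, N 3, O 2, S 2, halogen 1):
  atom 1: C, bond orders sum to 1 (valence 4) → 3 H
  atom 2: C, bond orders sum to 4 (valence 4) → 0 H
  atom 3: C, bond orders sum to 3 (valence 4) → 1 H
  atom 4: N, bond orders sum to 3 (valence 3) → 0 H
  atom 5: C, bond orders sum to 4 (valence 4) → 0 H
  atom 6: C, bond orders sum to 2 (valence 4) → 2 H
  atom 7: C, bond orders sum to 1 (valence 4) → 3 H
  atom 8: C, bond orders sum to 3 (valence 4) → 1 H
  atom 9: C, bond orders sum to 3 (valence 4) → 1 H
Totals → C:8, H:11, N:1.

C8H11N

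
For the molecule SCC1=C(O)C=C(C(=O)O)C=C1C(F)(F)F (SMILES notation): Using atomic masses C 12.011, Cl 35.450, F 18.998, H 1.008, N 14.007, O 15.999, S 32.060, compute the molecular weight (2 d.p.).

252.21 g/mol

First, the molecular formula is C9H7F3O3S (counting implicit H from valence).
  C: 9 × 12.011 = 108.099
  F: 3 × 18.998 = 56.994
  H: 7 × 1.008 = 7.056
  O: 3 × 15.999 = 47.997
  S: 1 × 32.060 = 32.060
Sum: 9×12.011 + 3×18.998 + 7×1.008 + 3×15.999 + 1×32.060 = 252.206 → 252.21 g/mol.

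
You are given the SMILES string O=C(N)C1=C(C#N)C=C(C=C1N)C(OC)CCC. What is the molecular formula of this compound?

Walk through each heavy atom and fill implicit hydrogens from standard valence (C 4, N 3, O 2, S 2, halogen 1):
  atom 1: O, bond orders sum to 2 (valence 2) → 0 H
  atom 2: C, bond orders sum to 4 (valence 4) → 0 H
  atom 3: N, bond orders sum to 1 (valence 3) → 2 H
  atom 4: C, bond orders sum to 4 (valence 4) → 0 H
  atom 5: C, bond orders sum to 4 (valence 4) → 0 H
  atom 6: C, bond orders sum to 4 (valence 4) → 0 H
  atom 7: N, bond orders sum to 3 (valence 3) → 0 H
  atom 8: C, bond orders sum to 3 (valence 4) → 1 H
  atom 9: C, bond orders sum to 4 (valence 4) → 0 H
  atom 10: C, bond orders sum to 3 (valence 4) → 1 H
  atom 11: C, bond orders sum to 4 (valence 4) → 0 H
  atom 12: N, bond orders sum to 1 (valence 3) → 2 H
  atom 13: C, bond orders sum to 3 (valence 4) → 1 H
  atom 14: O, bond orders sum to 2 (valence 2) → 0 H
  atom 15: C, bond orders sum to 1 (valence 4) → 3 H
  atom 16: C, bond orders sum to 2 (valence 4) → 2 H
  atom 17: C, bond orders sum to 2 (valence 4) → 2 H
  atom 18: C, bond orders sum to 1 (valence 4) → 3 H
Totals → C:13, H:17, N:3, O:2.
In Hill order: C13H17N3O2.

C13H17N3O2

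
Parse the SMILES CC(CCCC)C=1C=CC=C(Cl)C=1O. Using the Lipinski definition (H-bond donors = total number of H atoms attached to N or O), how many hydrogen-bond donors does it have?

1

Donors: find every N or O and count the H atoms it carries.
  atom 14 (O): bond orders sum to 1 → 1 H
Lipinski HBD = 1.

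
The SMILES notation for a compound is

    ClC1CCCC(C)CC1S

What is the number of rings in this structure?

1

In SMILES, each pair of matching ring-closure digits denotes one ring-closing bond; the number of such bonds equals the number of independent rings.
Ring-closure bonds here: 1.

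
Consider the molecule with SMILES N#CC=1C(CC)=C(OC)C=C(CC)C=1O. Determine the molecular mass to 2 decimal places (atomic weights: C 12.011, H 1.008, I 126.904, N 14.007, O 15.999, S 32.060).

205.26 g/mol

First, the molecular formula is C12H15NO2 (counting implicit H from valence).
  C: 12 × 12.011 = 144.132
  H: 15 × 1.008 = 15.120
  N: 1 × 14.007 = 14.007
  O: 2 × 15.999 = 31.998
Sum: 12×12.011 + 15×1.008 + 1×14.007 + 2×15.999 = 205.257 → 205.26 g/mol.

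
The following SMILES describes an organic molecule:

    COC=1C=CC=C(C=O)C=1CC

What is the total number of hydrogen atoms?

12

Walk through each heavy atom and fill implicit hydrogens from standard valence (C 4, N 3, O 2, S 2, halogen 1):
  atom 1: C, bond orders sum to 1 (valence 4) → 3 H
  atom 2: O, bond orders sum to 2 (valence 2) → 0 H
  atom 3: C, bond orders sum to 4 (valence 4) → 0 H
  atom 4: C, bond orders sum to 3 (valence 4) → 1 H
  atom 5: C, bond orders sum to 3 (valence 4) → 1 H
  atom 6: C, bond orders sum to 3 (valence 4) → 1 H
  atom 7: C, bond orders sum to 4 (valence 4) → 0 H
  atom 8: C, bond orders sum to 3 (valence 4) → 1 H
  atom 9: O, bond orders sum to 2 (valence 2) → 0 H
  atom 10: C, bond orders sum to 4 (valence 4) → 0 H
  atom 11: C, bond orders sum to 2 (valence 4) → 2 H
  atom 12: C, bond orders sum to 1 (valence 4) → 3 H
Total hydrogens: 12.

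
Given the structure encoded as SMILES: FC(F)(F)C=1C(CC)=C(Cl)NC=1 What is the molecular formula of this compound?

Walk through each heavy atom and fill implicit hydrogens from standard valence (C 4, N 3, O 2, S 2, halogen 1):
  atom 1: F (halogen, monovalent) → 0 H
  atom 2: C, bond orders sum to 4 (valence 4) → 0 H
  atom 3: F (halogen, monovalent) → 0 H
  atom 4: F (halogen, monovalent) → 0 H
  atom 5: C, bond orders sum to 4 (valence 4) → 0 H
  atom 6: C, bond orders sum to 4 (valence 4) → 0 H
  atom 7: C, bond orders sum to 2 (valence 4) → 2 H
  atom 8: C, bond orders sum to 1 (valence 4) → 3 H
  atom 9: C, bond orders sum to 4 (valence 4) → 0 H
  atom 10: Cl (halogen, monovalent) → 0 H
  atom 11: N, bond orders sum to 2 (valence 3) → 1 H
  atom 12: C, bond orders sum to 3 (valence 4) → 1 H
Totals → C:7, H:7, Cl:1, F:3, N:1.

C7H7ClF3N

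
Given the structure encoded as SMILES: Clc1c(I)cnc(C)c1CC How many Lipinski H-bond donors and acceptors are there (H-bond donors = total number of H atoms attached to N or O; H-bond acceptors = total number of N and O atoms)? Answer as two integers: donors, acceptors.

0, 1

Donors: find every N or O and count the H atoms it carries.
  atom 6 (N): bond orders sum to 3 → 0 H
Lipinski HBD = 0.
Acceptors: N atoms = 1, O atoms = 0 → HBA = 1.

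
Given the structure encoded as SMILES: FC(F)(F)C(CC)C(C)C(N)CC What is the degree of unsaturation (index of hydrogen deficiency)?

Molecular formula: C9H18F3N.
DoU = (2C + 2 + N − H − X) / 2, where X is the halogen count and O/S are ignored.
    = (2·9 + 2 + 1 − 18 − 3) / 2 = 0 / 2 = 0.

0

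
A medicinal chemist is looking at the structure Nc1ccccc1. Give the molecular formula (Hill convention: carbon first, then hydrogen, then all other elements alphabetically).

Walk through each heavy atom and fill implicit hydrogens from standard valence (C 4, N 3, O 2, S 2, halogen 1); for lowercase aromatic atoms, an aromatic c carries 1 H when it has two neighbours and 0 H with three, and aromatic n carries 0 H:
  atom 1: N, bond orders sum to 1 (valence 3) → 2 H
  atom 2: aromatic c, 3 neighbours → 0 H
  atom 3: aromatic c, 2 neighbours → 1 H
  atom 4: aromatic c, 2 neighbours → 1 H
  atom 5: aromatic c, 2 neighbours → 1 H
  atom 6: aromatic c, 2 neighbours → 1 H
  atom 7: aromatic c, 2 neighbours → 1 H
Totals → C:6, H:7, N:1.

C6H7N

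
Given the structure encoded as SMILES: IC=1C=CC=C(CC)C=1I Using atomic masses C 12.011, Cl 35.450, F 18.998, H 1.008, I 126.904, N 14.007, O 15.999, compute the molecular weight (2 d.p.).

First, the molecular formula is C8H8I2 (counting implicit H from valence).
  C: 8 × 12.011 = 96.088
  H: 8 × 1.008 = 8.064
  I: 2 × 126.904 = 253.808
Sum: 8×12.011 + 8×1.008 + 2×126.904 = 357.960 → 357.96 g/mol.

357.96 g/mol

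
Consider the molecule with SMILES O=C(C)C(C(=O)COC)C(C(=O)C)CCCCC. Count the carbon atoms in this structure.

14

Count every carbon token in the SMILES (each C, including those in ring-closure positions and inside branches).
Carbon count: 14.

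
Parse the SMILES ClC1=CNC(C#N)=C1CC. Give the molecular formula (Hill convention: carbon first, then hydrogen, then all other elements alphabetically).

C7H7ClN2

Walk through each heavy atom and fill implicit hydrogens from standard valence (C 4, N 3, O 2, S 2, halogen 1):
  atom 1: Cl (halogen, monovalent) → 0 H
  atom 2: C, bond orders sum to 4 (valence 4) → 0 H
  atom 3: C, bond orders sum to 3 (valence 4) → 1 H
  atom 4: N, bond orders sum to 2 (valence 3) → 1 H
  atom 5: C, bond orders sum to 4 (valence 4) → 0 H
  atom 6: C, bond orders sum to 4 (valence 4) → 0 H
  atom 7: N, bond orders sum to 3 (valence 3) → 0 H
  atom 8: C, bond orders sum to 4 (valence 4) → 0 H
  atom 9: C, bond orders sum to 2 (valence 4) → 2 H
  atom 10: C, bond orders sum to 1 (valence 4) → 3 H
Totals → C:7, H:7, Cl:1, N:2.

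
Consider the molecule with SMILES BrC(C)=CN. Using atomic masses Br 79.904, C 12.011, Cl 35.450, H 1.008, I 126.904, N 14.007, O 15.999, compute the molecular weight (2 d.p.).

First, the molecular formula is C3H6BrN (counting implicit H from valence).
  Br: 1 × 79.904 = 79.904
  C: 3 × 12.011 = 36.033
  H: 6 × 1.008 = 6.048
  N: 1 × 14.007 = 14.007
Sum: 1×79.904 + 3×12.011 + 6×1.008 + 1×14.007 = 135.992 → 135.99 g/mol.

135.99 g/mol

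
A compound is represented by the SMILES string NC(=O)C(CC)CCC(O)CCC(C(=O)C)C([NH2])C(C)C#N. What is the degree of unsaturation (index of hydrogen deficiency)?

Degree of unsaturation = (number of rings) + (number of π bonds).
Ring closures in the SMILES: 0.
π bonds: 2 double bonds (each 1 DoU), 1 triple bond (each 2 DoU) → 4 DoU from unsaturation.
Total DoU = 0 + 4 = 4.

4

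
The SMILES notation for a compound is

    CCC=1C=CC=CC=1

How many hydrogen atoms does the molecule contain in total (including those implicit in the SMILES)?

Walk through each heavy atom and fill implicit hydrogens from standard valence (C 4, N 3, O 2, S 2, halogen 1):
  atom 1: C, bond orders sum to 1 (valence 4) → 3 H
  atom 2: C, bond orders sum to 2 (valence 4) → 2 H
  atom 3: C, bond orders sum to 4 (valence 4) → 0 H
  atom 4: C, bond orders sum to 3 (valence 4) → 1 H
  atom 5: C, bond orders sum to 3 (valence 4) → 1 H
  atom 6: C, bond orders sum to 3 (valence 4) → 1 H
  atom 7: C, bond orders sum to 3 (valence 4) → 1 H
  atom 8: C, bond orders sum to 3 (valence 4) → 1 H
Total hydrogens: 10.

10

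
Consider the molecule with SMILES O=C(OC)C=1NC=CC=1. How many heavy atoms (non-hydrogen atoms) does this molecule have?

9

Every atom symbol written in the SMILES (organic subset) is one heavy atom; implicit H are not written.
Heavy atoms by element → C:6, N:1, O:2.
Total: 9.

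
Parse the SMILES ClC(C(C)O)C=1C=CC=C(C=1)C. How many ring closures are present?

In SMILES, each pair of matching ring-closure digits denotes one ring-closing bond; the number of such bonds equals the number of independent rings.
Ring-closure bonds here: 1.

1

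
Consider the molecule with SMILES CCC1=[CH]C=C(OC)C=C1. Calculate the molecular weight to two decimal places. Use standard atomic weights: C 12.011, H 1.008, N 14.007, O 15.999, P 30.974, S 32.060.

First, the molecular formula is C9H12O (counting implicit H from valence).
  C: 9 × 12.011 = 108.099
  H: 12 × 1.008 = 12.096
  O: 1 × 15.999 = 15.999
Sum: 9×12.011 + 12×1.008 + 1×15.999 = 136.194 → 136.19 g/mol.

136.19 g/mol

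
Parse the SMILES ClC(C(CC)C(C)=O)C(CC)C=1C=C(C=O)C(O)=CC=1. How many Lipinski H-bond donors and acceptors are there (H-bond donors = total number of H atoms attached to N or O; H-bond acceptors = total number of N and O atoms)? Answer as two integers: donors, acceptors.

1, 3

Donors: find every N or O and count the H atoms it carries.
  atom 8 (O): bond orders sum to 2 → 0 H
  atom 16 (O): bond orders sum to 2 → 0 H
  atom 18 (O): bond orders sum to 1 → 1 H
Lipinski HBD = 1.
Acceptors: N atoms = 0, O atoms = 3 → HBA = 3.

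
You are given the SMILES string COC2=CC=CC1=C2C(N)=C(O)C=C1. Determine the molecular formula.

Walk through each heavy atom and fill implicit hydrogens from standard valence (C 4, N 3, O 2, S 2, halogen 1):
  atom 1: C, bond orders sum to 1 (valence 4) → 3 H
  atom 2: O, bond orders sum to 2 (valence 2) → 0 H
  atom 3: C, bond orders sum to 4 (valence 4) → 0 H
  atom 4: C, bond orders sum to 3 (valence 4) → 1 H
  atom 5: C, bond orders sum to 3 (valence 4) → 1 H
  atom 6: C, bond orders sum to 3 (valence 4) → 1 H
  atom 7: C, bond orders sum to 4 (valence 4) → 0 H
  atom 8: C, bond orders sum to 4 (valence 4) → 0 H
  atom 9: C, bond orders sum to 4 (valence 4) → 0 H
  atom 10: N, bond orders sum to 1 (valence 3) → 2 H
  atom 11: C, bond orders sum to 4 (valence 4) → 0 H
  atom 12: O, bond orders sum to 1 (valence 2) → 1 H
  atom 13: C, bond orders sum to 3 (valence 4) → 1 H
  atom 14: C, bond orders sum to 3 (valence 4) → 1 H
Totals → C:11, H:11, N:1, O:2.
In Hill order: C11H11NO2.

C11H11NO2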